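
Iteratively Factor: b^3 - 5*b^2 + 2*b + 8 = (b + 1)*(b^2 - 6*b + 8) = (b - 4)*(b + 1)*(b - 2)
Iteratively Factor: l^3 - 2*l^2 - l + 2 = (l - 1)*(l^2 - l - 2) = (l - 1)*(l + 1)*(l - 2)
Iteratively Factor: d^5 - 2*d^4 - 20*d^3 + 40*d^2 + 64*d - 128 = (d - 4)*(d^4 + 2*d^3 - 12*d^2 - 8*d + 32) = (d - 4)*(d + 4)*(d^3 - 2*d^2 - 4*d + 8) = (d - 4)*(d - 2)*(d + 4)*(d^2 - 4) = (d - 4)*(d - 2)*(d + 2)*(d + 4)*(d - 2)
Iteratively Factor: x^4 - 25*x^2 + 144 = (x - 3)*(x^3 + 3*x^2 - 16*x - 48) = (x - 3)*(x + 3)*(x^2 - 16) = (x - 3)*(x + 3)*(x + 4)*(x - 4)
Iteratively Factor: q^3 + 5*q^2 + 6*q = (q + 3)*(q^2 + 2*q) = q*(q + 3)*(q + 2)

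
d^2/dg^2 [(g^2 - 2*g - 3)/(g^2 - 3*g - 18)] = 2*(g^3 + 45*g^2 - 81*g + 351)/(g^6 - 9*g^5 - 27*g^4 + 297*g^3 + 486*g^2 - 2916*g - 5832)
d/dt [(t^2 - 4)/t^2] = 8/t^3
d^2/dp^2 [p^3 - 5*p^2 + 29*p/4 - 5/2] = 6*p - 10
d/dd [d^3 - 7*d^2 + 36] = d*(3*d - 14)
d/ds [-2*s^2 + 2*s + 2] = 2 - 4*s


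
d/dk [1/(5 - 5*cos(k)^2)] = -2*cos(k)/(5*sin(k)^3)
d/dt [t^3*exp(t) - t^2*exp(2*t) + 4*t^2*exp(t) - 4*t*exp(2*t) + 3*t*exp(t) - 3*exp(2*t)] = (t^3 - 2*t^2*exp(t) + 7*t^2 - 10*t*exp(t) + 11*t - 10*exp(t) + 3)*exp(t)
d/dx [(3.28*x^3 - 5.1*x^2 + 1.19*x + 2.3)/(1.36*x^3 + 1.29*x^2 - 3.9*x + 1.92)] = (1.77635683940025e-15*x^5 + 11.1672*x^4 - 28.8208*x^3 + 27.8637*x^2 - 25.518*x + 11.2548)/(1.8496*x^6 + 3.5088*x^5 - 8.9439*x^4 - 4.8396*x^3 + 20.1636*x^2 - 14.976*x + 3.6864)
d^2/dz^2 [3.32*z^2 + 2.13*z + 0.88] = 6.64000000000000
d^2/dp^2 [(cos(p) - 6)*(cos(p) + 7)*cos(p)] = 165*cos(p)/4 - 2*cos(2*p) - 9*cos(3*p)/4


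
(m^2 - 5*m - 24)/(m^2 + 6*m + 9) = (m - 8)/(m + 3)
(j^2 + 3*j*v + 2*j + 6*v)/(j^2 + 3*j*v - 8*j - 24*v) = (j + 2)/(j - 8)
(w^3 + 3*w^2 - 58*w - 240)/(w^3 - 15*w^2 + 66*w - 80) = (w^2 + 11*w + 30)/(w^2 - 7*w + 10)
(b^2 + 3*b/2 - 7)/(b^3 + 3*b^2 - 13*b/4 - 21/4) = 2*(b - 2)/(2*b^2 - b - 3)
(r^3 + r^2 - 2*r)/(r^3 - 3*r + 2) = r/(r - 1)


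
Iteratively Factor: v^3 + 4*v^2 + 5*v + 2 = (v + 2)*(v^2 + 2*v + 1) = (v + 1)*(v + 2)*(v + 1)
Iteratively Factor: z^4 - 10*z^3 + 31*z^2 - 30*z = (z - 2)*(z^3 - 8*z^2 + 15*z) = z*(z - 2)*(z^2 - 8*z + 15) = z*(z - 3)*(z - 2)*(z - 5)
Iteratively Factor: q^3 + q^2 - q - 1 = (q + 1)*(q^2 - 1) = (q - 1)*(q + 1)*(q + 1)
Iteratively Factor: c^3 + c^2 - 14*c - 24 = (c - 4)*(c^2 + 5*c + 6) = (c - 4)*(c + 3)*(c + 2)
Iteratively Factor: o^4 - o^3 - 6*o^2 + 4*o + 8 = (o + 2)*(o^3 - 3*o^2 + 4) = (o - 2)*(o + 2)*(o^2 - o - 2) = (o - 2)*(o + 1)*(o + 2)*(o - 2)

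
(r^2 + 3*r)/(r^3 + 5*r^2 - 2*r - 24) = r/(r^2 + 2*r - 8)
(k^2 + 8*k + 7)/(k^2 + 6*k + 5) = (k + 7)/(k + 5)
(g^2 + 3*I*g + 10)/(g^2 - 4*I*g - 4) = (g + 5*I)/(g - 2*I)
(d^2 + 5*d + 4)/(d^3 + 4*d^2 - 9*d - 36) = (d + 1)/(d^2 - 9)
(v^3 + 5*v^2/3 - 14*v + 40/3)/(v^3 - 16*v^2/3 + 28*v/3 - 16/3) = (v + 5)/(v - 2)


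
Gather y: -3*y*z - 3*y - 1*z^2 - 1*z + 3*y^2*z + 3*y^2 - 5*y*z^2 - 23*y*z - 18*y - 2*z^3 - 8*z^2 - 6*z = y^2*(3*z + 3) + y*(-5*z^2 - 26*z - 21) - 2*z^3 - 9*z^2 - 7*z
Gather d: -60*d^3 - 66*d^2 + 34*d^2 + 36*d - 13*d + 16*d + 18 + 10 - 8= -60*d^3 - 32*d^2 + 39*d + 20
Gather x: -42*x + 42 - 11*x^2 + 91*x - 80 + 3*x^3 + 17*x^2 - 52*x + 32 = 3*x^3 + 6*x^2 - 3*x - 6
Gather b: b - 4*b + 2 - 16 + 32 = 18 - 3*b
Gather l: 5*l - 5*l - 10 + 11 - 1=0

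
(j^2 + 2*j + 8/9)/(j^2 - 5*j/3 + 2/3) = (9*j^2 + 18*j + 8)/(3*(3*j^2 - 5*j + 2))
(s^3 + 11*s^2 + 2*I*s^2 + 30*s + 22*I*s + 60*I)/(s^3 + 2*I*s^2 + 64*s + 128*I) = (s^2 + 11*s + 30)/(s^2 + 64)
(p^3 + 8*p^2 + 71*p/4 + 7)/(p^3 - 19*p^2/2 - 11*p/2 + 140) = (p^2 + 9*p/2 + 2)/(p^2 - 13*p + 40)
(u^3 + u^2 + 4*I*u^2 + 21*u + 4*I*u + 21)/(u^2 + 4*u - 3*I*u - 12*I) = (u^2 + u*(1 + 7*I) + 7*I)/(u + 4)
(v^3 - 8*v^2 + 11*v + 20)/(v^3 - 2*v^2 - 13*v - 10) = (v - 4)/(v + 2)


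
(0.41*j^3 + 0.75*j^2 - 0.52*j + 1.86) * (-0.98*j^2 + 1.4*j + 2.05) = -0.4018*j^5 - 0.161*j^4 + 2.4001*j^3 - 1.0133*j^2 + 1.538*j + 3.813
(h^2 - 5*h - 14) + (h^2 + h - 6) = 2*h^2 - 4*h - 20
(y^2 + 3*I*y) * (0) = 0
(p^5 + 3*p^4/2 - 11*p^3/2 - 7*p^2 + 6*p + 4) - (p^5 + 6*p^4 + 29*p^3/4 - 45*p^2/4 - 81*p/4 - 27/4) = -9*p^4/2 - 51*p^3/4 + 17*p^2/4 + 105*p/4 + 43/4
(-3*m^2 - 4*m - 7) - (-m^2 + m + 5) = -2*m^2 - 5*m - 12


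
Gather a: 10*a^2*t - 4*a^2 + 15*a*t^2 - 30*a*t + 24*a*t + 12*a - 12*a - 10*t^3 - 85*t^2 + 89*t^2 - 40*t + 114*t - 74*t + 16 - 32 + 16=a^2*(10*t - 4) + a*(15*t^2 - 6*t) - 10*t^3 + 4*t^2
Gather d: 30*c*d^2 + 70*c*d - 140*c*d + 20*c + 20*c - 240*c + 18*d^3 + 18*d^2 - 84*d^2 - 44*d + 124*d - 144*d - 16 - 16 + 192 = -200*c + 18*d^3 + d^2*(30*c - 66) + d*(-70*c - 64) + 160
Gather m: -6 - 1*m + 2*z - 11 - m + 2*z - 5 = -2*m + 4*z - 22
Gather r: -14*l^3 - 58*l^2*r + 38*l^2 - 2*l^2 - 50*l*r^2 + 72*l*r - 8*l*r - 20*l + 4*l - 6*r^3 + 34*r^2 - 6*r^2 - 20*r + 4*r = -14*l^3 + 36*l^2 - 16*l - 6*r^3 + r^2*(28 - 50*l) + r*(-58*l^2 + 64*l - 16)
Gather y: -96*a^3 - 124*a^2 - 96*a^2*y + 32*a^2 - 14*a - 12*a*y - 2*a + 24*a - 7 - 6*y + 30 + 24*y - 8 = -96*a^3 - 92*a^2 + 8*a + y*(-96*a^2 - 12*a + 18) + 15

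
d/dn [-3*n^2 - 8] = -6*n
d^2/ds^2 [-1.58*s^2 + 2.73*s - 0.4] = -3.16000000000000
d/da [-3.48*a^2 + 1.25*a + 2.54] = 1.25 - 6.96*a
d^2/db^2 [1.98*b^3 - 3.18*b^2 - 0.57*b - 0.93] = 11.88*b - 6.36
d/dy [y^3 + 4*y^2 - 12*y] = 3*y^2 + 8*y - 12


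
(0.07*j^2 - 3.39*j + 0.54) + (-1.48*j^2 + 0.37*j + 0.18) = -1.41*j^2 - 3.02*j + 0.72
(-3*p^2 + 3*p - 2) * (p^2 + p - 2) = -3*p^4 + 7*p^2 - 8*p + 4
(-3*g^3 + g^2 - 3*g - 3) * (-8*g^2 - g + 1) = 24*g^5 - 5*g^4 + 20*g^3 + 28*g^2 - 3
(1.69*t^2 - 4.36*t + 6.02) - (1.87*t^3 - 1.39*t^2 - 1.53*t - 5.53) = -1.87*t^3 + 3.08*t^2 - 2.83*t + 11.55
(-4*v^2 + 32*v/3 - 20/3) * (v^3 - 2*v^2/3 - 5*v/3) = -4*v^5 + 40*v^4/3 - 64*v^3/9 - 40*v^2/3 + 100*v/9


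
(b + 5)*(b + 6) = b^2 + 11*b + 30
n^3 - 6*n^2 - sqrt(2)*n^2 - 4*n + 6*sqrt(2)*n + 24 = (n - 6)*(n - 2*sqrt(2))*(n + sqrt(2))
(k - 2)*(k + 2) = k^2 - 4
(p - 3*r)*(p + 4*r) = p^2 + p*r - 12*r^2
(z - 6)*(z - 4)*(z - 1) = z^3 - 11*z^2 + 34*z - 24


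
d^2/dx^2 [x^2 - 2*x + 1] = 2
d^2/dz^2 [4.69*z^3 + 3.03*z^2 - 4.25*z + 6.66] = 28.14*z + 6.06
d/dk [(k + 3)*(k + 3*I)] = 2*k + 3 + 3*I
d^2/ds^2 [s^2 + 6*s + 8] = 2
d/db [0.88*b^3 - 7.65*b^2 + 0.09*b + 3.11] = 2.64*b^2 - 15.3*b + 0.09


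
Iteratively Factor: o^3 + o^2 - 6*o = (o - 2)*(o^2 + 3*o) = (o - 2)*(o + 3)*(o)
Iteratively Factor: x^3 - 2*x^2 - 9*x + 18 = (x - 2)*(x^2 - 9) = (x - 3)*(x - 2)*(x + 3)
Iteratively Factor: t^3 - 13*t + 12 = (t - 3)*(t^2 + 3*t - 4) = (t - 3)*(t - 1)*(t + 4)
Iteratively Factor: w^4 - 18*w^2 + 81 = (w + 3)*(w^3 - 3*w^2 - 9*w + 27) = (w - 3)*(w + 3)*(w^2 - 9) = (w - 3)^2*(w + 3)*(w + 3)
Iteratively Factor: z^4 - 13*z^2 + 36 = (z - 2)*(z^3 + 2*z^2 - 9*z - 18) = (z - 3)*(z - 2)*(z^2 + 5*z + 6) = (z - 3)*(z - 2)*(z + 3)*(z + 2)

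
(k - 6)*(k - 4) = k^2 - 10*k + 24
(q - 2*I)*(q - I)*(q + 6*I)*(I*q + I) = I*q^4 - 3*q^3 + I*q^3 - 3*q^2 + 16*I*q^2 + 12*q + 16*I*q + 12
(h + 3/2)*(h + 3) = h^2 + 9*h/2 + 9/2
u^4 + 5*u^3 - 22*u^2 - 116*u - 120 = (u - 5)*(u + 2)^2*(u + 6)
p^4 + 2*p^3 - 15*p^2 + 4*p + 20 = (p - 2)^2*(p + 1)*(p + 5)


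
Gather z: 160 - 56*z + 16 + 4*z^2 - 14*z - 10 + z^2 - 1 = 5*z^2 - 70*z + 165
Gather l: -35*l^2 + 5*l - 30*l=-35*l^2 - 25*l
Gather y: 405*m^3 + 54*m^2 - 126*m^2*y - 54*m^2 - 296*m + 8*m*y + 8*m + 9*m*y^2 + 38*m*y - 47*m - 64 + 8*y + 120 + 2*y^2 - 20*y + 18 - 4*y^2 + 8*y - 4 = 405*m^3 - 335*m + y^2*(9*m - 2) + y*(-126*m^2 + 46*m - 4) + 70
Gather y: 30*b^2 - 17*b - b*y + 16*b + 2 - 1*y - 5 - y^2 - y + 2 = 30*b^2 - b - y^2 + y*(-b - 2) - 1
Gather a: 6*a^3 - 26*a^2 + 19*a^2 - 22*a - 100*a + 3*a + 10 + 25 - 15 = 6*a^3 - 7*a^2 - 119*a + 20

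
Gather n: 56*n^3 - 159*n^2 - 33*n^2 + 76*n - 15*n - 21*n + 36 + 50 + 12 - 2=56*n^3 - 192*n^2 + 40*n + 96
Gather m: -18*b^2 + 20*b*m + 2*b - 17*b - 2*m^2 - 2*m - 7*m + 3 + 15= -18*b^2 - 15*b - 2*m^2 + m*(20*b - 9) + 18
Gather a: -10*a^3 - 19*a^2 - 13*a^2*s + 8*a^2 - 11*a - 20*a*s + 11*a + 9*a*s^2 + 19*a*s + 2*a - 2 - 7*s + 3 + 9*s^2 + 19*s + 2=-10*a^3 + a^2*(-13*s - 11) + a*(9*s^2 - s + 2) + 9*s^2 + 12*s + 3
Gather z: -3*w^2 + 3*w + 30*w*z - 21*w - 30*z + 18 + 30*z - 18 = -3*w^2 + 30*w*z - 18*w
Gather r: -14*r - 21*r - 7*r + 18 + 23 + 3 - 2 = 42 - 42*r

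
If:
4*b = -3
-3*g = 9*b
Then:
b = -3/4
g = 9/4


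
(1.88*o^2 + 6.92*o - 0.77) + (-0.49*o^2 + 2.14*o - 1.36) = 1.39*o^2 + 9.06*o - 2.13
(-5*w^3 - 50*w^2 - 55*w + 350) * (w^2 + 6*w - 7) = -5*w^5 - 80*w^4 - 320*w^3 + 370*w^2 + 2485*w - 2450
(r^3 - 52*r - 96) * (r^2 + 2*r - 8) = r^5 + 2*r^4 - 60*r^3 - 200*r^2 + 224*r + 768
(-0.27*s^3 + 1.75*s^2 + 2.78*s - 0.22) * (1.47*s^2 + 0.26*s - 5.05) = -0.3969*s^5 + 2.5023*s^4 + 5.9051*s^3 - 8.4381*s^2 - 14.0962*s + 1.111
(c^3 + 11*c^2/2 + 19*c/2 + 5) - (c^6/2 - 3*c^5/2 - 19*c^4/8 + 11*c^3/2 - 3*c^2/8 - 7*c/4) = -c^6/2 + 3*c^5/2 + 19*c^4/8 - 9*c^3/2 + 47*c^2/8 + 45*c/4 + 5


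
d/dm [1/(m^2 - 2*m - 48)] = 2*(1 - m)/(-m^2 + 2*m + 48)^2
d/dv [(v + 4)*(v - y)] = 2*v - y + 4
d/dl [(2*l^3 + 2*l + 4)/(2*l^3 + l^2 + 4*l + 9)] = 2*(l^4 + 4*l^3 + 14*l^2 - 4*l + 1)/(4*l^6 + 4*l^5 + 17*l^4 + 44*l^3 + 34*l^2 + 72*l + 81)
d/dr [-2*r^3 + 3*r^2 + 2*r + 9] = -6*r^2 + 6*r + 2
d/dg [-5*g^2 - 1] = -10*g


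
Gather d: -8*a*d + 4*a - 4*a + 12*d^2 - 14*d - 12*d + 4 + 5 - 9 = 12*d^2 + d*(-8*a - 26)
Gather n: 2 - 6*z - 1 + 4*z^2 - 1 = 4*z^2 - 6*z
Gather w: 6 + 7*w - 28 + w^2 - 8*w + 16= w^2 - w - 6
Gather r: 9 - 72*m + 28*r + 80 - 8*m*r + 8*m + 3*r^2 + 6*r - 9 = -64*m + 3*r^2 + r*(34 - 8*m) + 80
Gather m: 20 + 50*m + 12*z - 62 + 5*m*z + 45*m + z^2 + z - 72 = m*(5*z + 95) + z^2 + 13*z - 114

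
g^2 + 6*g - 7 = (g - 1)*(g + 7)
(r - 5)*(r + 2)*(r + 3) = r^3 - 19*r - 30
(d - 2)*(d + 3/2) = d^2 - d/2 - 3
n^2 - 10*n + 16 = (n - 8)*(n - 2)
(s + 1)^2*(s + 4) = s^3 + 6*s^2 + 9*s + 4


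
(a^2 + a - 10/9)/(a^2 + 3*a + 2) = (a^2 + a - 10/9)/(a^2 + 3*a + 2)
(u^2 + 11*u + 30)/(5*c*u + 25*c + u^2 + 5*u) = (u + 6)/(5*c + u)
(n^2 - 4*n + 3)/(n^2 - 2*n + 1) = (n - 3)/(n - 1)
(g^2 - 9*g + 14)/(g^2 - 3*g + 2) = (g - 7)/(g - 1)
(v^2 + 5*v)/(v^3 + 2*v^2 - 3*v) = (v + 5)/(v^2 + 2*v - 3)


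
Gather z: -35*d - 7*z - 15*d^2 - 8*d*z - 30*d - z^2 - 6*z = -15*d^2 - 65*d - z^2 + z*(-8*d - 13)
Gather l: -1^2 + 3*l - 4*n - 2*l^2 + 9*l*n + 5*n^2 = -2*l^2 + l*(9*n + 3) + 5*n^2 - 4*n - 1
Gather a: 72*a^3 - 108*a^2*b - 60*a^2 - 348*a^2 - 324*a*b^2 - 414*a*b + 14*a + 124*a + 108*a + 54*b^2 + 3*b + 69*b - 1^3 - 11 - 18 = 72*a^3 + a^2*(-108*b - 408) + a*(-324*b^2 - 414*b + 246) + 54*b^2 + 72*b - 30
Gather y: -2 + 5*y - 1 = 5*y - 3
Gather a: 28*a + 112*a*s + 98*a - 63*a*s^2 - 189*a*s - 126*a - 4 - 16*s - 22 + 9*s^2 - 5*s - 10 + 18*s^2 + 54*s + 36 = a*(-63*s^2 - 77*s) + 27*s^2 + 33*s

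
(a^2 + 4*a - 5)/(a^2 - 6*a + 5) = (a + 5)/(a - 5)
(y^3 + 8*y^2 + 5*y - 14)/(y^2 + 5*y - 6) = (y^2 + 9*y + 14)/(y + 6)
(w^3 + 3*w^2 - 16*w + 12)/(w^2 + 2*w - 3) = (w^2 + 4*w - 12)/(w + 3)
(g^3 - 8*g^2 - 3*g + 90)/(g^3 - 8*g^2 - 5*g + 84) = (g^2 - 11*g + 30)/(g^2 - 11*g + 28)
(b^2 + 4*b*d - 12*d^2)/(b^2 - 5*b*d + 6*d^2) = (b + 6*d)/(b - 3*d)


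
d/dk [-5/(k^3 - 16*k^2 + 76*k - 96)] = 5*(3*k^2 - 32*k + 76)/(k^3 - 16*k^2 + 76*k - 96)^2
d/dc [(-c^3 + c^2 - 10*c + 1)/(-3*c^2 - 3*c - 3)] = (c^4 + 2*c^3 - 8*c^2 + 11)/(3*(c^4 + 2*c^3 + 3*c^2 + 2*c + 1))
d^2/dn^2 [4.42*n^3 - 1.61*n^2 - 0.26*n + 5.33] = 26.52*n - 3.22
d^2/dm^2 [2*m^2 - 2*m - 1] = 4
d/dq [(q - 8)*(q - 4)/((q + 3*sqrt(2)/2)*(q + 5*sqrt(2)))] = (13*sqrt(2)*q^2 + 24*q^2 - 68*q - 416*sqrt(2) - 360)/(2*q^4 + 26*sqrt(2)*q^3 + 229*q^2 + 390*sqrt(2)*q + 450)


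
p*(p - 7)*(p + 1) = p^3 - 6*p^2 - 7*p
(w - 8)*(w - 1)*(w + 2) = w^3 - 7*w^2 - 10*w + 16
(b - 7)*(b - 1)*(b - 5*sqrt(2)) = b^3 - 8*b^2 - 5*sqrt(2)*b^2 + 7*b + 40*sqrt(2)*b - 35*sqrt(2)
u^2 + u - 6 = (u - 2)*(u + 3)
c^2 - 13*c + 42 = (c - 7)*(c - 6)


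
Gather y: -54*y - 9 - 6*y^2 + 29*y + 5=-6*y^2 - 25*y - 4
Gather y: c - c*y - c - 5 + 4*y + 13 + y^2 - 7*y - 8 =y^2 + y*(-c - 3)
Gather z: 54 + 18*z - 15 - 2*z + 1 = 16*z + 40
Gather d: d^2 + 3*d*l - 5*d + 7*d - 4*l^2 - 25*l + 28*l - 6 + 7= d^2 + d*(3*l + 2) - 4*l^2 + 3*l + 1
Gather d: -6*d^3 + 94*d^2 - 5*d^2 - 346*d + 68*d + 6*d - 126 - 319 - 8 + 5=-6*d^3 + 89*d^2 - 272*d - 448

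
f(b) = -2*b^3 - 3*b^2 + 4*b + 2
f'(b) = -6*b^2 - 6*b + 4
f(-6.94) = 498.26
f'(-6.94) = -243.34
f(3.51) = -107.41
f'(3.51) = -90.98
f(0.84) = 2.06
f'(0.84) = -5.27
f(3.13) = -76.20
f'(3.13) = -73.56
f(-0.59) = -0.99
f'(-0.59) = 5.45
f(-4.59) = 113.84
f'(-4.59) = -94.87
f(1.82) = -12.71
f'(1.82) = -26.79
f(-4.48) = 103.70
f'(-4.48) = -89.54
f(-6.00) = 302.00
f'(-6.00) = -176.00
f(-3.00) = 17.00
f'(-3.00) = -32.00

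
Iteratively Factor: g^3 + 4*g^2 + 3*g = (g)*(g^2 + 4*g + 3) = g*(g + 3)*(g + 1)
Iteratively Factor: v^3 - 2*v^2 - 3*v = (v + 1)*(v^2 - 3*v) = (v - 3)*(v + 1)*(v)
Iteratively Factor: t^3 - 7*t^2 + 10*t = (t - 2)*(t^2 - 5*t) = (t - 5)*(t - 2)*(t)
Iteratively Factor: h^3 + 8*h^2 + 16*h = (h + 4)*(h^2 + 4*h) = h*(h + 4)*(h + 4)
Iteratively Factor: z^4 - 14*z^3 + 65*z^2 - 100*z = (z - 5)*(z^3 - 9*z^2 + 20*z) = (z - 5)*(z - 4)*(z^2 - 5*z) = (z - 5)^2*(z - 4)*(z)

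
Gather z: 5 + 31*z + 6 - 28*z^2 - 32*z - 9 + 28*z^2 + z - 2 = 0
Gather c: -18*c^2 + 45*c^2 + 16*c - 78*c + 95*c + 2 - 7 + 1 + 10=27*c^2 + 33*c + 6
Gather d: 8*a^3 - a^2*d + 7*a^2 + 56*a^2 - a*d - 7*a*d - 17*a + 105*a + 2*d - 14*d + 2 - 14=8*a^3 + 63*a^2 + 88*a + d*(-a^2 - 8*a - 12) - 12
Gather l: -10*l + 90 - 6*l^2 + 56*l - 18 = -6*l^2 + 46*l + 72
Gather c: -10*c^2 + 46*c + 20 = -10*c^2 + 46*c + 20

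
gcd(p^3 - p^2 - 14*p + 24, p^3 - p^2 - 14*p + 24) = p^3 - p^2 - 14*p + 24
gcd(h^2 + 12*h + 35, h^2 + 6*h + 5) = h + 5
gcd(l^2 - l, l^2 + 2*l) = l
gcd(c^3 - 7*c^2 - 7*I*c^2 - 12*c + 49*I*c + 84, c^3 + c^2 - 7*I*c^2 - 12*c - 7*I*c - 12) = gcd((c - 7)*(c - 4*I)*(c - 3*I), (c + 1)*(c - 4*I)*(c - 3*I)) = c^2 - 7*I*c - 12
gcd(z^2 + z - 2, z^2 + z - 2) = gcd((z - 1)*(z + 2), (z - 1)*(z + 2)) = z^2 + z - 2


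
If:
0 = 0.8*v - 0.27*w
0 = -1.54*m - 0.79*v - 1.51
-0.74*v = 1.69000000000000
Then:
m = 0.19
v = -2.28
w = -6.77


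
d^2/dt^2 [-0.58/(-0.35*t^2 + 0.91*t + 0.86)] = (0.1421*t^2 - 0.36946*t - 0.58*(0.7*t - 0.91)*(1.4*t - 1.82) - 0.34916)/(-0.35*t^2 + 0.91*t + 0.86)^3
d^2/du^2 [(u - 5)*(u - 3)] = 2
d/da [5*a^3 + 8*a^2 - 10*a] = 15*a^2 + 16*a - 10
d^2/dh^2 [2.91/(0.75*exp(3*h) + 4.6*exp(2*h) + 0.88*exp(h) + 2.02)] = (2.91*(2.25*exp(2*h) + 9.2*exp(h) + 0.88)*(4.5*exp(2*h) + 18.4*exp(h) + 1.76)*exp(h) - (19.6425*exp(2*h) + 53.544*exp(h) + 2.5608)*(0.75*exp(3*h) + 4.6*exp(2*h) + 0.88*exp(h) + 2.02))*exp(h)/(0.75*exp(3*h) + 4.6*exp(2*h) + 0.88*exp(h) + 2.02)^3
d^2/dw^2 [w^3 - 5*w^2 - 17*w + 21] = 6*w - 10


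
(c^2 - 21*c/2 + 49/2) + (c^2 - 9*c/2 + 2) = 2*c^2 - 15*c + 53/2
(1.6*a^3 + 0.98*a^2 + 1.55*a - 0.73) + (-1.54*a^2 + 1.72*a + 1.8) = 1.6*a^3 - 0.56*a^2 + 3.27*a + 1.07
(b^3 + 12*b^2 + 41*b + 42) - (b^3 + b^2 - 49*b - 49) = 11*b^2 + 90*b + 91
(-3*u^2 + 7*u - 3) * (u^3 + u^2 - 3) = -3*u^5 + 4*u^4 + 4*u^3 + 6*u^2 - 21*u + 9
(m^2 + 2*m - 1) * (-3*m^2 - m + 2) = -3*m^4 - 7*m^3 + 3*m^2 + 5*m - 2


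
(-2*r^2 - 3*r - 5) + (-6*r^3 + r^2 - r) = -6*r^3 - r^2 - 4*r - 5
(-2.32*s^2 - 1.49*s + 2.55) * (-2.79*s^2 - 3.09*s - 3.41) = 6.4728*s^4 + 11.3259*s^3 + 5.4008*s^2 - 2.7986*s - 8.6955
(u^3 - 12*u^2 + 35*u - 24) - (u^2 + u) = u^3 - 13*u^2 + 34*u - 24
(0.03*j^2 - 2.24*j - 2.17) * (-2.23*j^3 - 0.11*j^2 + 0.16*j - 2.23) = -0.0669*j^5 + 4.9919*j^4 + 5.0903*j^3 - 0.1866*j^2 + 4.648*j + 4.8391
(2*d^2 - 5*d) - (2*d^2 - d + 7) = -4*d - 7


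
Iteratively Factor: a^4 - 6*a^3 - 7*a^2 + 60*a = (a + 3)*(a^3 - 9*a^2 + 20*a) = (a - 4)*(a + 3)*(a^2 - 5*a) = a*(a - 4)*(a + 3)*(a - 5)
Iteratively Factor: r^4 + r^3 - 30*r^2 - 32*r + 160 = (r - 2)*(r^3 + 3*r^2 - 24*r - 80) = (r - 5)*(r - 2)*(r^2 + 8*r + 16) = (r - 5)*(r - 2)*(r + 4)*(r + 4)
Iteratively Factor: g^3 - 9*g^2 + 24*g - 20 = (g - 2)*(g^2 - 7*g + 10) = (g - 2)^2*(g - 5)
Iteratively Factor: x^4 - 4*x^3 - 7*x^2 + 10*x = (x - 1)*(x^3 - 3*x^2 - 10*x) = x*(x - 1)*(x^2 - 3*x - 10) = x*(x - 1)*(x + 2)*(x - 5)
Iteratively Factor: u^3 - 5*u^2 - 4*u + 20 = (u - 2)*(u^2 - 3*u - 10) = (u - 2)*(u + 2)*(u - 5)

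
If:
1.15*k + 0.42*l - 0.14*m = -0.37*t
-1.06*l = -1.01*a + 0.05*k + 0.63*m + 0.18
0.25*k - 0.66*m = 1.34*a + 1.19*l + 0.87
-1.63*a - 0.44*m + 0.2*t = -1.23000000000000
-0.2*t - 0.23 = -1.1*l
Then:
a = -0.02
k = 1.90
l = -0.68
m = 0.67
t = -4.87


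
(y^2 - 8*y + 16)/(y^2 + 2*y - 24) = (y - 4)/(y + 6)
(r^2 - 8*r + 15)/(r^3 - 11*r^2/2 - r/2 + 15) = 2*(r - 3)/(2*r^2 - r - 6)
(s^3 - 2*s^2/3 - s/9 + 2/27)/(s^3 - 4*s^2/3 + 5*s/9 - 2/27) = (3*s + 1)/(3*s - 1)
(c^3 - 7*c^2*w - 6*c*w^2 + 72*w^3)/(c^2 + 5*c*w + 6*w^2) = (c^2 - 10*c*w + 24*w^2)/(c + 2*w)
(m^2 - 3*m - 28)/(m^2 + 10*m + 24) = (m - 7)/(m + 6)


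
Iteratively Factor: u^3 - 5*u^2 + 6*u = (u)*(u^2 - 5*u + 6) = u*(u - 2)*(u - 3)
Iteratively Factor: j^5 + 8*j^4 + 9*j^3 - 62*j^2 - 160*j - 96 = (j - 3)*(j^4 + 11*j^3 + 42*j^2 + 64*j + 32) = (j - 3)*(j + 4)*(j^3 + 7*j^2 + 14*j + 8) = (j - 3)*(j + 4)^2*(j^2 + 3*j + 2) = (j - 3)*(j + 2)*(j + 4)^2*(j + 1)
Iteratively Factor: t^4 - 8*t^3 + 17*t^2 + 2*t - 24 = (t + 1)*(t^3 - 9*t^2 + 26*t - 24) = (t - 4)*(t + 1)*(t^2 - 5*t + 6) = (t - 4)*(t - 3)*(t + 1)*(t - 2)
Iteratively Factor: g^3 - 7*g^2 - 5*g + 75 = (g - 5)*(g^2 - 2*g - 15) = (g - 5)*(g + 3)*(g - 5)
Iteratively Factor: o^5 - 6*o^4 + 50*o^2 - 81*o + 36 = (o - 1)*(o^4 - 5*o^3 - 5*o^2 + 45*o - 36) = (o - 1)*(o + 3)*(o^3 - 8*o^2 + 19*o - 12) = (o - 1)^2*(o + 3)*(o^2 - 7*o + 12) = (o - 3)*(o - 1)^2*(o + 3)*(o - 4)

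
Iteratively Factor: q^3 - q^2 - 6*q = (q - 3)*(q^2 + 2*q) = q*(q - 3)*(q + 2)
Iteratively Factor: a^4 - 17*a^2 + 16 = (a + 1)*(a^3 - a^2 - 16*a + 16) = (a - 1)*(a + 1)*(a^2 - 16) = (a - 1)*(a + 1)*(a + 4)*(a - 4)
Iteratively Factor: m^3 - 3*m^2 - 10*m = (m)*(m^2 - 3*m - 10) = m*(m - 5)*(m + 2)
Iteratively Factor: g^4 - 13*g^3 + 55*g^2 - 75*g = (g - 3)*(g^3 - 10*g^2 + 25*g) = (g - 5)*(g - 3)*(g^2 - 5*g) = (g - 5)^2*(g - 3)*(g)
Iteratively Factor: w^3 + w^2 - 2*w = (w)*(w^2 + w - 2) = w*(w - 1)*(w + 2)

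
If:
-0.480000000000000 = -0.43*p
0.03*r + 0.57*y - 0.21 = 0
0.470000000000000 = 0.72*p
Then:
No Solution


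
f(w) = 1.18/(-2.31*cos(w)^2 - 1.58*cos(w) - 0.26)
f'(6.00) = 0.13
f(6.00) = -0.30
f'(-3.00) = -0.54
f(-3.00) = -1.23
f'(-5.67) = -0.38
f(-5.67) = -0.38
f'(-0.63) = 0.40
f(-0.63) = -0.39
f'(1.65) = -63.96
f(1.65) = -7.90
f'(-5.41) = -0.83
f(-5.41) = -0.53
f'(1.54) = -21.02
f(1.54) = -3.80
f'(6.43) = -0.06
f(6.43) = -0.29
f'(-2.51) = -6.25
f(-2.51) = -2.41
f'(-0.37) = 0.18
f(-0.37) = -0.32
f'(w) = 1.18*(-4.62*sin(w)*cos(w) - 1.58*sin(w))/(-2.31*cos(w)^2 - 1.58*cos(w) - 0.26)^2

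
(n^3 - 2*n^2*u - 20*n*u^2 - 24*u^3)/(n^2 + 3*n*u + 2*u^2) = (n^2 - 4*n*u - 12*u^2)/(n + u)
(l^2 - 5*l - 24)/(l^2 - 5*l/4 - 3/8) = 8*(-l^2 + 5*l + 24)/(-8*l^2 + 10*l + 3)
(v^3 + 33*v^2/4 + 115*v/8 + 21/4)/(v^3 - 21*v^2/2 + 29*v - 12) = (8*v^3 + 66*v^2 + 115*v + 42)/(4*(2*v^3 - 21*v^2 + 58*v - 24))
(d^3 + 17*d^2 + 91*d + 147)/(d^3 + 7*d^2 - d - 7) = (d^2 + 10*d + 21)/(d^2 - 1)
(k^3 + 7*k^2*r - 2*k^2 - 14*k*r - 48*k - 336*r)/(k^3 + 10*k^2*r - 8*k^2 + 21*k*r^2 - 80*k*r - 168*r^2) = (k + 6)/(k + 3*r)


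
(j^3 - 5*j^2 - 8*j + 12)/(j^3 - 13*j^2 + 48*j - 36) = (j + 2)/(j - 6)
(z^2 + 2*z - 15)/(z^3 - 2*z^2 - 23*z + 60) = 1/(z - 4)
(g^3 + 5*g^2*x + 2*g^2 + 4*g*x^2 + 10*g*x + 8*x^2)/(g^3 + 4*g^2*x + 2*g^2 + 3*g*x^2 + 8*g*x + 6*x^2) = (g + 4*x)/(g + 3*x)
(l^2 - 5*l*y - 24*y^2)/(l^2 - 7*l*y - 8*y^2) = (l + 3*y)/(l + y)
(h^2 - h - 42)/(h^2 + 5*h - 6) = (h - 7)/(h - 1)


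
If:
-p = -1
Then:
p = 1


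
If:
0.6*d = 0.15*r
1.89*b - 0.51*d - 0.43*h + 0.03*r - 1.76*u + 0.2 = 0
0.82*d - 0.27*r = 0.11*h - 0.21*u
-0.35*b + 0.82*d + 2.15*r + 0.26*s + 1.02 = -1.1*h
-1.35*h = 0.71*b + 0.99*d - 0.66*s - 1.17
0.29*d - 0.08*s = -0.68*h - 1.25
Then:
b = -1.73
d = 0.45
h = -3.13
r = 1.81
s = -9.37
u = -1.08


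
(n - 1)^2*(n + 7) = n^3 + 5*n^2 - 13*n + 7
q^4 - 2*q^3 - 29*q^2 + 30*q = q*(q - 6)*(q - 1)*(q + 5)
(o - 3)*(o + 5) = o^2 + 2*o - 15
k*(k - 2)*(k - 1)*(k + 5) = k^4 + 2*k^3 - 13*k^2 + 10*k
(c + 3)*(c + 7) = c^2 + 10*c + 21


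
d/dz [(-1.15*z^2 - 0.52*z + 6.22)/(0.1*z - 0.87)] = (-0.115*z^2 + 2.001*z - 0.1696)/(0.01*z^2 - 0.174*z + 0.7569)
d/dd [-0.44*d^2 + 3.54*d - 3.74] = 3.54 - 0.88*d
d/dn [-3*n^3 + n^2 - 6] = n*(2 - 9*n)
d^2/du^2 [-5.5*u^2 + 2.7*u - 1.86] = -11.0000000000000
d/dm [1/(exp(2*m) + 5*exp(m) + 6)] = (-2*exp(m) - 5)*exp(m)/(exp(2*m) + 5*exp(m) + 6)^2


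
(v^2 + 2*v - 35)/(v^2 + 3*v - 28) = (v - 5)/(v - 4)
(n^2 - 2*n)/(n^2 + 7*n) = (n - 2)/(n + 7)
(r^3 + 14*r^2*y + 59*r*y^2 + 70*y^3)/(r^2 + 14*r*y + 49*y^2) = (r^2 + 7*r*y + 10*y^2)/(r + 7*y)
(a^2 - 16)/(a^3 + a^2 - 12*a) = (a - 4)/(a*(a - 3))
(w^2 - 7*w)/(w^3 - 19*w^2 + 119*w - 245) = w/(w^2 - 12*w + 35)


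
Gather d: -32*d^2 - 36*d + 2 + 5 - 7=-32*d^2 - 36*d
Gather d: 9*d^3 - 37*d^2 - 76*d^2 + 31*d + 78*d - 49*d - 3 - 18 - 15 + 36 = 9*d^3 - 113*d^2 + 60*d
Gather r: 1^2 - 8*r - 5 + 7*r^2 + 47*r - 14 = 7*r^2 + 39*r - 18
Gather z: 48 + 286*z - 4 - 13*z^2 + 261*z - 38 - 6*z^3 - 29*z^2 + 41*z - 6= -6*z^3 - 42*z^2 + 588*z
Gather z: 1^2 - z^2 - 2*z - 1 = -z^2 - 2*z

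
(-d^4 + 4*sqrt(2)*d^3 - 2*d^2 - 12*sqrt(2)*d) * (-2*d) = 2*d^5 - 8*sqrt(2)*d^4 + 4*d^3 + 24*sqrt(2)*d^2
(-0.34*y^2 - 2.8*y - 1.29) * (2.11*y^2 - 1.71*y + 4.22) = -0.7174*y^4 - 5.3266*y^3 + 0.6313*y^2 - 9.6101*y - 5.4438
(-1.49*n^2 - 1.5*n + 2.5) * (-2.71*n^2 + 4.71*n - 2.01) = 4.0379*n^4 - 2.9529*n^3 - 10.8451*n^2 + 14.79*n - 5.025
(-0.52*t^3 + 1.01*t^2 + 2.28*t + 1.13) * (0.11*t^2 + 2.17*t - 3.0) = -0.0572*t^5 - 1.0173*t^4 + 4.0025*t^3 + 2.0419*t^2 - 4.3879*t - 3.39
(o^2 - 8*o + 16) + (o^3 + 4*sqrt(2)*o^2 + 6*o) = o^3 + o^2 + 4*sqrt(2)*o^2 - 2*o + 16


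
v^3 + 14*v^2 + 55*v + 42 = (v + 1)*(v + 6)*(v + 7)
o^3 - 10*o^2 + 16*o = o*(o - 8)*(o - 2)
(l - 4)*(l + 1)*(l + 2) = l^3 - l^2 - 10*l - 8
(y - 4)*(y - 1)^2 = y^3 - 6*y^2 + 9*y - 4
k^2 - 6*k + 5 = (k - 5)*(k - 1)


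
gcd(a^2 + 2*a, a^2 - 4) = a + 2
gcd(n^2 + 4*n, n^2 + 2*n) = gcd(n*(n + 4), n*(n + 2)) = n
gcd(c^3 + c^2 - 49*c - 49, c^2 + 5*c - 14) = c + 7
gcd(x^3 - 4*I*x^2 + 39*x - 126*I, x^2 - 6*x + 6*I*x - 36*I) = x + 6*I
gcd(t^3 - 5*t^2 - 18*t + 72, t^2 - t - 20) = t + 4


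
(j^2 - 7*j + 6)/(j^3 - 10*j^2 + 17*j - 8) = (j - 6)/(j^2 - 9*j + 8)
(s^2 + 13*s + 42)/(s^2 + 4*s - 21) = (s + 6)/(s - 3)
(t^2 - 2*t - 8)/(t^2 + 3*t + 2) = (t - 4)/(t + 1)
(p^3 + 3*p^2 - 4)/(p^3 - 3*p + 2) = (p + 2)/(p - 1)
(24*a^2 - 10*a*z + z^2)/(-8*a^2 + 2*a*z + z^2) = (24*a^2 - 10*a*z + z^2)/(-8*a^2 + 2*a*z + z^2)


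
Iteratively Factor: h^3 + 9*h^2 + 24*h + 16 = (h + 1)*(h^2 + 8*h + 16) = (h + 1)*(h + 4)*(h + 4)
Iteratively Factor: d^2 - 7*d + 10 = (d - 2)*(d - 5)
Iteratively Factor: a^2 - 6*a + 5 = (a - 5)*(a - 1)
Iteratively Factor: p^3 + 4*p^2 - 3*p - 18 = (p + 3)*(p^2 + p - 6) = (p - 2)*(p + 3)*(p + 3)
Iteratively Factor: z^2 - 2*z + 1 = (z - 1)*(z - 1)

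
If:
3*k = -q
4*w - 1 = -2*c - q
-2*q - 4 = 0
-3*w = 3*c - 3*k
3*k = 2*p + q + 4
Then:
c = -1/6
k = 2/3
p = 0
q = -2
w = 5/6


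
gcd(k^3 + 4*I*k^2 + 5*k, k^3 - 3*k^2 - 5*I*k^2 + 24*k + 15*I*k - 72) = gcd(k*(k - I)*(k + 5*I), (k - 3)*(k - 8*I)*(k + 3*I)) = 1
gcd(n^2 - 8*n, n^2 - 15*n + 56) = n - 8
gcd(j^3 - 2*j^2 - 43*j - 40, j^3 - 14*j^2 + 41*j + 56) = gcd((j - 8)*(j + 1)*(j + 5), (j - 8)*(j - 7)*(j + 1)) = j^2 - 7*j - 8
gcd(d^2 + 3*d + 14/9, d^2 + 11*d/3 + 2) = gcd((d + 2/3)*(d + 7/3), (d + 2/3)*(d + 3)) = d + 2/3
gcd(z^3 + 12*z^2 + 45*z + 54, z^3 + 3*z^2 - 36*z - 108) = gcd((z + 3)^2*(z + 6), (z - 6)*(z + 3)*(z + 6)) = z^2 + 9*z + 18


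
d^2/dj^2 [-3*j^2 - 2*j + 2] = -6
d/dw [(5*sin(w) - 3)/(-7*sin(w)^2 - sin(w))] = (35*cos(w) - 42/tan(w) - 3*cos(w)/sin(w)^2)/(7*sin(w) + 1)^2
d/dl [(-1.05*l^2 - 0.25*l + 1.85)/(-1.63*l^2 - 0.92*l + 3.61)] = (0.5585*l^2 - 1.55*l + 0.7995)/(2.6569*l^4 + 2.9992*l^3 - 10.9222*l^2 - 6.6424*l + 13.0321)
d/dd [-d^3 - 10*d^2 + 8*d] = -3*d^2 - 20*d + 8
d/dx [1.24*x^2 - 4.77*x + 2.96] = 2.48*x - 4.77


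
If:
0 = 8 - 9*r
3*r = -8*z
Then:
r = 8/9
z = -1/3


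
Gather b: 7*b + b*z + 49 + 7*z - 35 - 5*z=b*(z + 7) + 2*z + 14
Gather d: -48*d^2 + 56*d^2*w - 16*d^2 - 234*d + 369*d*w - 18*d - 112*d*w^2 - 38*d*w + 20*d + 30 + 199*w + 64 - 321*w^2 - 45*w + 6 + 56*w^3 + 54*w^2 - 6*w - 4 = d^2*(56*w - 64) + d*(-112*w^2 + 331*w - 232) + 56*w^3 - 267*w^2 + 148*w + 96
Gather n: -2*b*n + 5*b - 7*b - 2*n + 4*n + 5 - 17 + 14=-2*b + n*(2 - 2*b) + 2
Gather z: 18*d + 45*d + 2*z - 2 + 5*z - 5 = 63*d + 7*z - 7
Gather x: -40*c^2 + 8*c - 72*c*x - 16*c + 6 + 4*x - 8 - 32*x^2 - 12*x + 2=-40*c^2 - 8*c - 32*x^2 + x*(-72*c - 8)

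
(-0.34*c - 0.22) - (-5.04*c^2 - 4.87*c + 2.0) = 5.04*c^2 + 4.53*c - 2.22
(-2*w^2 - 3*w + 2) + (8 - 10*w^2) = -12*w^2 - 3*w + 10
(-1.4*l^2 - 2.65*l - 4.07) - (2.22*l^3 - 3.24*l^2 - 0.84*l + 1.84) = -2.22*l^3 + 1.84*l^2 - 1.81*l - 5.91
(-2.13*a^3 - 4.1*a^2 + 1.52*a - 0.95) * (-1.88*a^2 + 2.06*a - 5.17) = 4.0044*a^5 + 3.3202*a^4 - 0.291500000000001*a^3 + 26.1142*a^2 - 9.8154*a + 4.9115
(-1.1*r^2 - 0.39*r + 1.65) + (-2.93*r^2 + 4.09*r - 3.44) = -4.03*r^2 + 3.7*r - 1.79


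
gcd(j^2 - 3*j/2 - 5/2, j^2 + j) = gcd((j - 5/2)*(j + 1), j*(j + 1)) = j + 1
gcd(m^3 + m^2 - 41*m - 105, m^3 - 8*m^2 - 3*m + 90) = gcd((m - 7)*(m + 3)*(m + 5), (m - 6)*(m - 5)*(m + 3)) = m + 3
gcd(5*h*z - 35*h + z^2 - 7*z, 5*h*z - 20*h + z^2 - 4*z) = 5*h + z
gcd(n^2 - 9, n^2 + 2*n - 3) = n + 3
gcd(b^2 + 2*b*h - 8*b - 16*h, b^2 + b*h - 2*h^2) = b + 2*h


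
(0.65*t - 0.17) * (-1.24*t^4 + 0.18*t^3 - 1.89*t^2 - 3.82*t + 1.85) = -0.806*t^5 + 0.3278*t^4 - 1.2591*t^3 - 2.1617*t^2 + 1.8519*t - 0.3145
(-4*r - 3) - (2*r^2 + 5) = -2*r^2 - 4*r - 8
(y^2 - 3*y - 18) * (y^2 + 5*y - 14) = y^4 + 2*y^3 - 47*y^2 - 48*y + 252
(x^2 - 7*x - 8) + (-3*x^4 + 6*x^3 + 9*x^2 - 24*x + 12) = -3*x^4 + 6*x^3 + 10*x^2 - 31*x + 4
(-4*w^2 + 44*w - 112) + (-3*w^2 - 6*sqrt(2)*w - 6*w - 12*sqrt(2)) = -7*w^2 - 6*sqrt(2)*w + 38*w - 112 - 12*sqrt(2)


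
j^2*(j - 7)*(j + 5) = j^4 - 2*j^3 - 35*j^2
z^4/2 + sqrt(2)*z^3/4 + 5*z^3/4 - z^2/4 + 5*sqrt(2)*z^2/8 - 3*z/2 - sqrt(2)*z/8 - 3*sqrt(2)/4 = (z/2 + 1)*(z - 1)*(z + 3/2)*(z + sqrt(2)/2)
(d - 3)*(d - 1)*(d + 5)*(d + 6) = d^4 + 7*d^3 - 11*d^2 - 87*d + 90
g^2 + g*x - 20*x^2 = (g - 4*x)*(g + 5*x)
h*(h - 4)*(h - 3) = h^3 - 7*h^2 + 12*h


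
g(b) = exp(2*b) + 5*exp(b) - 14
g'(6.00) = 327526.73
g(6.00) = 164757.94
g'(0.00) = 7.00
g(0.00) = -8.00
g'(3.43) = 2061.12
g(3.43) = 1093.75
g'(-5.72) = 0.02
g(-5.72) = -13.98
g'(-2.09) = 0.65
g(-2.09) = -13.37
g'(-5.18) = 0.03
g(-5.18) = -13.97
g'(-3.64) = 0.13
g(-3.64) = -13.87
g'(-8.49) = 0.00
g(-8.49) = -14.00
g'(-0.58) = 3.43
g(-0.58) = -10.89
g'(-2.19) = 0.58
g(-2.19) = -13.43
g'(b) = 2*exp(2*b) + 5*exp(b)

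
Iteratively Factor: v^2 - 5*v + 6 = (v - 3)*(v - 2)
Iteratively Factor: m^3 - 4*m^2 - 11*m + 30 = (m - 5)*(m^2 + m - 6) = (m - 5)*(m - 2)*(m + 3)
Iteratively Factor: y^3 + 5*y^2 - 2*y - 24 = (y + 4)*(y^2 + y - 6) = (y - 2)*(y + 4)*(y + 3)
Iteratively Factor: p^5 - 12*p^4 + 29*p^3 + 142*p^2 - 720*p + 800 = (p - 5)*(p^4 - 7*p^3 - 6*p^2 + 112*p - 160) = (p - 5)^2*(p^3 - 2*p^2 - 16*p + 32) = (p - 5)^2*(p - 2)*(p^2 - 16) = (p - 5)^2*(p - 4)*(p - 2)*(p + 4)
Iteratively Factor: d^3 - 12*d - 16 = (d + 2)*(d^2 - 2*d - 8) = (d - 4)*(d + 2)*(d + 2)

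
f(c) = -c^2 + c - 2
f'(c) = 1 - 2*c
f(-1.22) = -4.71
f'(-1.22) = 3.44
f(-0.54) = -2.83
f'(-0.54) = 2.08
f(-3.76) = -19.90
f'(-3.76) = 8.52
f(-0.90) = -3.71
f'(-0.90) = 2.80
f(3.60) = -11.36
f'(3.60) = -6.20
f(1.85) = -3.57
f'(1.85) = -2.70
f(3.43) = -10.33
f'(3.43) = -5.86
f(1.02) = -2.02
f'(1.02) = -1.04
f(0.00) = -2.00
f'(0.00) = 1.00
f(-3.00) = -14.00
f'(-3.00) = 7.00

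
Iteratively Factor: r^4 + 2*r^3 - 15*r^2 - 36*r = (r + 3)*(r^3 - r^2 - 12*r) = (r - 4)*(r + 3)*(r^2 + 3*r) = (r - 4)*(r + 3)^2*(r)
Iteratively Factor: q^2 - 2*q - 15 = (q - 5)*(q + 3)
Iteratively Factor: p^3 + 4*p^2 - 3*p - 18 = (p + 3)*(p^2 + p - 6) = (p + 3)^2*(p - 2)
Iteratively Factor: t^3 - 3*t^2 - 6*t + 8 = (t - 1)*(t^2 - 2*t - 8) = (t - 1)*(t + 2)*(t - 4)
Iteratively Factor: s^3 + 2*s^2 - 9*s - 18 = (s + 3)*(s^2 - s - 6) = (s - 3)*(s + 3)*(s + 2)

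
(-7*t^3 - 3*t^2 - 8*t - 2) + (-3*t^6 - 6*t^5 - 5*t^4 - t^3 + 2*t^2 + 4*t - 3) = -3*t^6 - 6*t^5 - 5*t^4 - 8*t^3 - t^2 - 4*t - 5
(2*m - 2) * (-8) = 16 - 16*m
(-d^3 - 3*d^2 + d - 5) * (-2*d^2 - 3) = 2*d^5 + 6*d^4 + d^3 + 19*d^2 - 3*d + 15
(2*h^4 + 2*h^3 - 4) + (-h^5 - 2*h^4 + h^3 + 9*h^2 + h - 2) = -h^5 + 3*h^3 + 9*h^2 + h - 6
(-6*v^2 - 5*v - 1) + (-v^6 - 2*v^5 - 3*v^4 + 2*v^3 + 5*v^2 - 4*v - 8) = -v^6 - 2*v^5 - 3*v^4 + 2*v^3 - v^2 - 9*v - 9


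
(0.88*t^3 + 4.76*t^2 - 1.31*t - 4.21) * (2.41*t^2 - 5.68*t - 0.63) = 2.1208*t^5 + 6.4732*t^4 - 30.7483*t^3 - 5.7041*t^2 + 24.7381*t + 2.6523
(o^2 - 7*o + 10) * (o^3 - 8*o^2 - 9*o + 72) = o^5 - 15*o^4 + 57*o^3 + 55*o^2 - 594*o + 720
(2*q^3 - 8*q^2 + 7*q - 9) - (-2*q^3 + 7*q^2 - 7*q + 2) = 4*q^3 - 15*q^2 + 14*q - 11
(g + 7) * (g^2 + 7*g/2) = g^3 + 21*g^2/2 + 49*g/2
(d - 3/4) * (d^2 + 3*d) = d^3 + 9*d^2/4 - 9*d/4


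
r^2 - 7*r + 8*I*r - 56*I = (r - 7)*(r + 8*I)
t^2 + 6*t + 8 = (t + 2)*(t + 4)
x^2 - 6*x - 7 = (x - 7)*(x + 1)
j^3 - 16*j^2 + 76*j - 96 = (j - 8)*(j - 6)*(j - 2)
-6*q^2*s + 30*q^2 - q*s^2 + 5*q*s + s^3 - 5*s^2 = (-3*q + s)*(2*q + s)*(s - 5)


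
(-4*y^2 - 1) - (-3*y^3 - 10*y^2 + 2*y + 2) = 3*y^3 + 6*y^2 - 2*y - 3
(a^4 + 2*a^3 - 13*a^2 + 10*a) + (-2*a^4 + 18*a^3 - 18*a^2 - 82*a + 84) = -a^4 + 20*a^3 - 31*a^2 - 72*a + 84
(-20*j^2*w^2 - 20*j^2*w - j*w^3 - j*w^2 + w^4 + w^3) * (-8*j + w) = 160*j^3*w^2 + 160*j^3*w - 12*j^2*w^3 - 12*j^2*w^2 - 9*j*w^4 - 9*j*w^3 + w^5 + w^4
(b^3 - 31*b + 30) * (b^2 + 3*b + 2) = b^5 + 3*b^4 - 29*b^3 - 63*b^2 + 28*b + 60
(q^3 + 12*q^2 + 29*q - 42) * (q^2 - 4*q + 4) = q^5 + 8*q^4 - 15*q^3 - 110*q^2 + 284*q - 168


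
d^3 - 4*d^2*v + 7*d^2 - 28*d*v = d*(d + 7)*(d - 4*v)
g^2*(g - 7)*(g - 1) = g^4 - 8*g^3 + 7*g^2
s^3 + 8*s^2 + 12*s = s*(s + 2)*(s + 6)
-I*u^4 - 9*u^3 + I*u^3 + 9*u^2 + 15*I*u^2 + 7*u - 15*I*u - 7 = (u - 7*I)*(u - I)^2*(-I*u + I)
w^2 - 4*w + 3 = (w - 3)*(w - 1)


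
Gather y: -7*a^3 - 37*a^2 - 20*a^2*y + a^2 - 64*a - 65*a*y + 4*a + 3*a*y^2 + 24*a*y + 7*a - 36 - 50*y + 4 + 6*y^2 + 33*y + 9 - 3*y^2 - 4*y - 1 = -7*a^3 - 36*a^2 - 53*a + y^2*(3*a + 3) + y*(-20*a^2 - 41*a - 21) - 24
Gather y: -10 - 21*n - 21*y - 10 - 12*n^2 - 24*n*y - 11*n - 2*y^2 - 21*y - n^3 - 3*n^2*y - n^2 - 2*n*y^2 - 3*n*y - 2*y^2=-n^3 - 13*n^2 - 32*n + y^2*(-2*n - 4) + y*(-3*n^2 - 27*n - 42) - 20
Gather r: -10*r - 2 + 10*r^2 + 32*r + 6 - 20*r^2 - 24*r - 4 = -10*r^2 - 2*r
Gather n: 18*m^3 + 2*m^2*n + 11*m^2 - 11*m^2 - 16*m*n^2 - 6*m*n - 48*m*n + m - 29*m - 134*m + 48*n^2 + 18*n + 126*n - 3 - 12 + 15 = 18*m^3 - 162*m + n^2*(48 - 16*m) + n*(2*m^2 - 54*m + 144)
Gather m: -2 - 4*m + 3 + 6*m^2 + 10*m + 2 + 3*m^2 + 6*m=9*m^2 + 12*m + 3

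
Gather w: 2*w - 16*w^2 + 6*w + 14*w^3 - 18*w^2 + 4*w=14*w^3 - 34*w^2 + 12*w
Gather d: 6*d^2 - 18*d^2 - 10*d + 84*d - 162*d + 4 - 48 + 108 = -12*d^2 - 88*d + 64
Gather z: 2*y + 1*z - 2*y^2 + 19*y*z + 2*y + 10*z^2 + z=-2*y^2 + 4*y + 10*z^2 + z*(19*y + 2)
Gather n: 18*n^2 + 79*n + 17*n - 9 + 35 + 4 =18*n^2 + 96*n + 30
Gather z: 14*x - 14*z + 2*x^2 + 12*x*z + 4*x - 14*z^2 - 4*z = 2*x^2 + 18*x - 14*z^2 + z*(12*x - 18)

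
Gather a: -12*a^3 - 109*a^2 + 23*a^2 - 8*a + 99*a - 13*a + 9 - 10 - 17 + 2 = -12*a^3 - 86*a^2 + 78*a - 16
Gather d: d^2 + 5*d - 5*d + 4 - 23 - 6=d^2 - 25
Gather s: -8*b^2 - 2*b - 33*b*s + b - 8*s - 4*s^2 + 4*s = -8*b^2 - b - 4*s^2 + s*(-33*b - 4)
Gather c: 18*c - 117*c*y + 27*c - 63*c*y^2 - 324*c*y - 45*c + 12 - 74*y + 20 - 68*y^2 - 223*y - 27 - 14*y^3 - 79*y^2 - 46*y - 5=c*(-63*y^2 - 441*y) - 14*y^3 - 147*y^2 - 343*y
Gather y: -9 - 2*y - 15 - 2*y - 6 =-4*y - 30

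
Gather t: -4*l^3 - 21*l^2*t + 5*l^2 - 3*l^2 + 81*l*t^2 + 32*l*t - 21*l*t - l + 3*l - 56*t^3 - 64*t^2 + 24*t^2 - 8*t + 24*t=-4*l^3 + 2*l^2 + 2*l - 56*t^3 + t^2*(81*l - 40) + t*(-21*l^2 + 11*l + 16)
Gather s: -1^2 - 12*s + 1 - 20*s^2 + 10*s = -20*s^2 - 2*s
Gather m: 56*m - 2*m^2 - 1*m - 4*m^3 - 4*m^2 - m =-4*m^3 - 6*m^2 + 54*m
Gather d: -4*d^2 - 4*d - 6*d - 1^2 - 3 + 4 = -4*d^2 - 10*d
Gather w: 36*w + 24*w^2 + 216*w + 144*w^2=168*w^2 + 252*w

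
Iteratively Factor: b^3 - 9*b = (b + 3)*(b^2 - 3*b) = b*(b + 3)*(b - 3)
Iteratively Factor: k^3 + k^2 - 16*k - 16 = (k + 1)*(k^2 - 16) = (k + 1)*(k + 4)*(k - 4)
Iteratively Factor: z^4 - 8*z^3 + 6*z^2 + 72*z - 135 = (z + 3)*(z^3 - 11*z^2 + 39*z - 45) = (z - 3)*(z + 3)*(z^2 - 8*z + 15) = (z - 3)^2*(z + 3)*(z - 5)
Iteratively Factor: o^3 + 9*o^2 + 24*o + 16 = (o + 1)*(o^2 + 8*o + 16) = (o + 1)*(o + 4)*(o + 4)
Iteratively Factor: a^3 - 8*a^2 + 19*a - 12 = (a - 4)*(a^2 - 4*a + 3) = (a - 4)*(a - 1)*(a - 3)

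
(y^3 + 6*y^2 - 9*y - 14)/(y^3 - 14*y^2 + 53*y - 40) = (y^3 + 6*y^2 - 9*y - 14)/(y^3 - 14*y^2 + 53*y - 40)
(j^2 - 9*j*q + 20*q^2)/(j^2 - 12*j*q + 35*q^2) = (-j + 4*q)/(-j + 7*q)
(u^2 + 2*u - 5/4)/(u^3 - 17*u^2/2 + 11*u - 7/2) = (u + 5/2)/(u^2 - 8*u + 7)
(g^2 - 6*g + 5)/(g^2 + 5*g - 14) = (g^2 - 6*g + 5)/(g^2 + 5*g - 14)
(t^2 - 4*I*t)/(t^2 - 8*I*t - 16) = t/(t - 4*I)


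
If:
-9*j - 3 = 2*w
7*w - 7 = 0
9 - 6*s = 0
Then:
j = -5/9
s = 3/2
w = 1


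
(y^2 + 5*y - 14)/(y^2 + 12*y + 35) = (y - 2)/(y + 5)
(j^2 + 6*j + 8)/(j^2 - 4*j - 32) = (j + 2)/(j - 8)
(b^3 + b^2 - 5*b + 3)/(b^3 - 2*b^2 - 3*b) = (-b^3 - b^2 + 5*b - 3)/(b*(-b^2 + 2*b + 3))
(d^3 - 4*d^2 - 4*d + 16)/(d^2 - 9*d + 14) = (d^2 - 2*d - 8)/(d - 7)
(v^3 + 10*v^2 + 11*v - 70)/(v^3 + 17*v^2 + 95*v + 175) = (v - 2)/(v + 5)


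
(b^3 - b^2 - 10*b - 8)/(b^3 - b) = (b^2 - 2*b - 8)/(b*(b - 1))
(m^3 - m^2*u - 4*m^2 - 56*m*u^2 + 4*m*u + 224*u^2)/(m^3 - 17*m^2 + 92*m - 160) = (m^2 - m*u - 56*u^2)/(m^2 - 13*m + 40)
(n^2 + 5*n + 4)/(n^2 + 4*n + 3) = (n + 4)/(n + 3)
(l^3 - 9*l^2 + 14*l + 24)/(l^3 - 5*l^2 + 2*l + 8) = (l - 6)/(l - 2)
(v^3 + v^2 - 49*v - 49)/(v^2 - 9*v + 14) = (v^2 + 8*v + 7)/(v - 2)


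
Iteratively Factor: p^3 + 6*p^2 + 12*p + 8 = (p + 2)*(p^2 + 4*p + 4) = (p + 2)^2*(p + 2)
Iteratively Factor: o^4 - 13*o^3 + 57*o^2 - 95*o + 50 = (o - 5)*(o^3 - 8*o^2 + 17*o - 10) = (o - 5)*(o - 2)*(o^2 - 6*o + 5) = (o - 5)*(o - 2)*(o - 1)*(o - 5)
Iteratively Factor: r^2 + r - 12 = (r - 3)*(r + 4)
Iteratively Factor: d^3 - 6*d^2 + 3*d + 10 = (d - 2)*(d^2 - 4*d - 5) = (d - 2)*(d + 1)*(d - 5)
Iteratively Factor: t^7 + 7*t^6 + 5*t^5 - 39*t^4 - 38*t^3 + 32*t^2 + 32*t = (t - 1)*(t^6 + 8*t^5 + 13*t^4 - 26*t^3 - 64*t^2 - 32*t) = (t - 1)*(t + 4)*(t^5 + 4*t^4 - 3*t^3 - 14*t^2 - 8*t) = (t - 1)*(t + 1)*(t + 4)*(t^4 + 3*t^3 - 6*t^2 - 8*t) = (t - 1)*(t + 1)*(t + 4)^2*(t^3 - t^2 - 2*t) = (t - 1)*(t + 1)^2*(t + 4)^2*(t^2 - 2*t) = t*(t - 1)*(t + 1)^2*(t + 4)^2*(t - 2)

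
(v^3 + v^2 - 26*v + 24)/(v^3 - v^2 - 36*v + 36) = (v - 4)/(v - 6)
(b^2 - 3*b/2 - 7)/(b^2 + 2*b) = (b - 7/2)/b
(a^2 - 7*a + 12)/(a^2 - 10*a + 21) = (a - 4)/(a - 7)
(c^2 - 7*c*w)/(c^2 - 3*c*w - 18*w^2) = c*(-c + 7*w)/(-c^2 + 3*c*w + 18*w^2)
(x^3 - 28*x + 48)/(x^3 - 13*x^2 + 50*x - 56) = (x + 6)/(x - 7)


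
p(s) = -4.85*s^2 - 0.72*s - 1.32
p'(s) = -9.7*s - 0.72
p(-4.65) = -102.84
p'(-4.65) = 44.38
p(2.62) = -36.50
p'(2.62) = -26.13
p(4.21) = -90.31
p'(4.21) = -41.56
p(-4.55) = -98.45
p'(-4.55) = 43.42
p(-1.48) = -10.88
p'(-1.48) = 13.64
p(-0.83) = -4.06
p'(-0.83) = 7.33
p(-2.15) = -22.19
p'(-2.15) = 20.14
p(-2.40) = -27.53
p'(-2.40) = 22.56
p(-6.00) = -171.60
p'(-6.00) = 57.48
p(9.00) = -400.65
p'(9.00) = -88.02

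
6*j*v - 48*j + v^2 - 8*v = (6*j + v)*(v - 8)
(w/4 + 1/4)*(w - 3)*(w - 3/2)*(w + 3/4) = w^4/4 - 11*w^3/16 - 21*w^2/32 + 9*w/8 + 27/32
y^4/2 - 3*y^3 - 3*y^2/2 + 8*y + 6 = (y - 6)*(y - 2)*(sqrt(2)*y/2 + sqrt(2)/2)^2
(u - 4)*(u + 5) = u^2 + u - 20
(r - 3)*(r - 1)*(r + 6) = r^3 + 2*r^2 - 21*r + 18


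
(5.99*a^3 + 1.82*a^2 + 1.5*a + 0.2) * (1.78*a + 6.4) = 10.6622*a^4 + 41.5756*a^3 + 14.318*a^2 + 9.956*a + 1.28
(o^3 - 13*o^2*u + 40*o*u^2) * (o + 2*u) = o^4 - 11*o^3*u + 14*o^2*u^2 + 80*o*u^3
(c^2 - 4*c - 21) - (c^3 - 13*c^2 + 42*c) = -c^3 + 14*c^2 - 46*c - 21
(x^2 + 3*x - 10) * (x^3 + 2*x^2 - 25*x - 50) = x^5 + 5*x^4 - 29*x^3 - 145*x^2 + 100*x + 500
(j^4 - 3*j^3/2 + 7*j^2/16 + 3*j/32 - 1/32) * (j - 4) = j^5 - 11*j^4/2 + 103*j^3/16 - 53*j^2/32 - 13*j/32 + 1/8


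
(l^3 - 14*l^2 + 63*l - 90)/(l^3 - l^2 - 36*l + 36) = (l^2 - 8*l + 15)/(l^2 + 5*l - 6)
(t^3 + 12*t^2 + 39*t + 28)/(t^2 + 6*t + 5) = (t^2 + 11*t + 28)/(t + 5)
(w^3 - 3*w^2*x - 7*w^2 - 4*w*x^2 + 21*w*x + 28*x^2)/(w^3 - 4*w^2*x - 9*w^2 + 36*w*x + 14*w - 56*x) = (w + x)/(w - 2)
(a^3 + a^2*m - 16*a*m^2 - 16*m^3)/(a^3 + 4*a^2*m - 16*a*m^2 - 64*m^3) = (a + m)/(a + 4*m)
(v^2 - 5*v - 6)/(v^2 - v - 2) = (v - 6)/(v - 2)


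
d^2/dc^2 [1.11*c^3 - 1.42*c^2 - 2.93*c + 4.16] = 6.66*c - 2.84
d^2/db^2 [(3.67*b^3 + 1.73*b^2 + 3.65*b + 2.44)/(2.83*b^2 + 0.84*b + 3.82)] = (-23.930842*b^3 + 75.694044*b^2 + 119.374716*b - 22.246936)/(22.665187*b^6 + 20.182428*b^5 + 97.772538*b^4 + 55.078128*b^3 + 131.975652*b^2 + 36.772848*b + 55.742968)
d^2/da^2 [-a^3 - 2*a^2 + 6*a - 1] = -6*a - 4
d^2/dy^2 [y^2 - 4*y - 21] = 2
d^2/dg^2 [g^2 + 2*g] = 2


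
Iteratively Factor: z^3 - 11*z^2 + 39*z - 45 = (z - 3)*(z^2 - 8*z + 15) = (z - 5)*(z - 3)*(z - 3)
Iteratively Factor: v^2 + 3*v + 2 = (v + 1)*(v + 2)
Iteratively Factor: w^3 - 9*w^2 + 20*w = (w - 5)*(w^2 - 4*w) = w*(w - 5)*(w - 4)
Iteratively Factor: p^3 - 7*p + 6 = (p - 1)*(p^2 + p - 6) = (p - 2)*(p - 1)*(p + 3)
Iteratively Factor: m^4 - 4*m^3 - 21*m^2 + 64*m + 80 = (m + 4)*(m^3 - 8*m^2 + 11*m + 20) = (m - 4)*(m + 4)*(m^2 - 4*m - 5) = (m - 4)*(m + 1)*(m + 4)*(m - 5)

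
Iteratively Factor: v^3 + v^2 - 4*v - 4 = (v + 1)*(v^2 - 4) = (v + 1)*(v + 2)*(v - 2)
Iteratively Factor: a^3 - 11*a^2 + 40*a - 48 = (a - 4)*(a^2 - 7*a + 12) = (a - 4)^2*(a - 3)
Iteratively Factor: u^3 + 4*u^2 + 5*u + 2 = (u + 1)*(u^2 + 3*u + 2) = (u + 1)^2*(u + 2)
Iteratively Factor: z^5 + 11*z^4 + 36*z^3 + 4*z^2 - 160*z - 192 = (z + 4)*(z^4 + 7*z^3 + 8*z^2 - 28*z - 48) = (z + 3)*(z + 4)*(z^3 + 4*z^2 - 4*z - 16) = (z + 2)*(z + 3)*(z + 4)*(z^2 + 2*z - 8) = (z - 2)*(z + 2)*(z + 3)*(z + 4)*(z + 4)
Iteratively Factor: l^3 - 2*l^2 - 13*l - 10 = (l + 1)*(l^2 - 3*l - 10) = (l + 1)*(l + 2)*(l - 5)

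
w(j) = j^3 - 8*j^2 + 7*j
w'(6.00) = 19.00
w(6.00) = -30.00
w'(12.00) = 247.00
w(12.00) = 660.00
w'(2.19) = -13.65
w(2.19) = -12.54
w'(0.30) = 2.47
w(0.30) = 1.41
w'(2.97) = -14.06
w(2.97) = -23.58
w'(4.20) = -7.28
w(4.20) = -37.63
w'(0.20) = 3.92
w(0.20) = 1.09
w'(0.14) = 4.82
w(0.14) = 0.83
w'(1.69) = -11.47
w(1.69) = -6.19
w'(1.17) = -7.61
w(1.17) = -1.16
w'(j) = 3*j^2 - 16*j + 7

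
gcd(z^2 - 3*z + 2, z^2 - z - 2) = z - 2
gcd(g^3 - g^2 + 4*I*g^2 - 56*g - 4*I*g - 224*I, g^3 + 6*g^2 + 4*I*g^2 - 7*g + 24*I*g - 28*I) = g^2 + g*(7 + 4*I) + 28*I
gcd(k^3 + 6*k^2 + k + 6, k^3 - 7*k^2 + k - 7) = k^2 + 1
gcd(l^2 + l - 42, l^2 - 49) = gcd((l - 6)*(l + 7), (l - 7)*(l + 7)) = l + 7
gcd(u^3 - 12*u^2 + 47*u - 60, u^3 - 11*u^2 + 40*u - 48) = u^2 - 7*u + 12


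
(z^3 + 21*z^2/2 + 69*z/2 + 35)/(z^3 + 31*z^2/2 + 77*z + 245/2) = (z + 2)/(z + 7)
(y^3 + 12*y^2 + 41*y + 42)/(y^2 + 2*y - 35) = (y^2 + 5*y + 6)/(y - 5)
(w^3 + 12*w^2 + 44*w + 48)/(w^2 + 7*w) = (w^3 + 12*w^2 + 44*w + 48)/(w*(w + 7))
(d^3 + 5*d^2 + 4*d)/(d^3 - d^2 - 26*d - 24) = d/(d - 6)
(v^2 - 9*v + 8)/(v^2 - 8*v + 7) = (v - 8)/(v - 7)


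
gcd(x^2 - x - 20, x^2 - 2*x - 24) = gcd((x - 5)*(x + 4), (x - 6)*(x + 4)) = x + 4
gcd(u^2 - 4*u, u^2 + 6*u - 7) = 1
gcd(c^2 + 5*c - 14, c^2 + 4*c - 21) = c + 7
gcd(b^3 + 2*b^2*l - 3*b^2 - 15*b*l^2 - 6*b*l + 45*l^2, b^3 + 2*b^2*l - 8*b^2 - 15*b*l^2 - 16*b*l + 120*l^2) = b^2 + 2*b*l - 15*l^2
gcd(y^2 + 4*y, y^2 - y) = y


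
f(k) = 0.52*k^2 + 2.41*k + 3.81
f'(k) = 1.04*k + 2.41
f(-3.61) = 1.89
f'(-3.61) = -1.34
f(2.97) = 15.55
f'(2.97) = 5.50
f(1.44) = 8.36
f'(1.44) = 3.91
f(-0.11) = 3.55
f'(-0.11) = 2.30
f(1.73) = 9.54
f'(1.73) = 4.21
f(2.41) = 12.64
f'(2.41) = 4.92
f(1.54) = 8.75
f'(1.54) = 4.01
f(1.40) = 8.20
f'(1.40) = 3.87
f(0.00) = 3.81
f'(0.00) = 2.41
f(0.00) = 3.81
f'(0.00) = 2.41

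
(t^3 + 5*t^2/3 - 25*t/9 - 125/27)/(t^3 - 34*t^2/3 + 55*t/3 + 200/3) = (t^2 - 25/9)/(t^2 - 13*t + 40)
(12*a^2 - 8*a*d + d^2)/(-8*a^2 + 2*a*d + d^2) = (-6*a + d)/(4*a + d)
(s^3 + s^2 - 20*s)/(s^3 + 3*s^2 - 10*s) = (s - 4)/(s - 2)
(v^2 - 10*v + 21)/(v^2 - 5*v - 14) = (v - 3)/(v + 2)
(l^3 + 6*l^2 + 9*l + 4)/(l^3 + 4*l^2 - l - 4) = (l + 1)/(l - 1)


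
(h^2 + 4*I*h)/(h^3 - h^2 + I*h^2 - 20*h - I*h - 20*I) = h*(h + 4*I)/(h^3 + h^2*(-1 + I) - h*(20 + I) - 20*I)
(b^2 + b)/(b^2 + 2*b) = (b + 1)/(b + 2)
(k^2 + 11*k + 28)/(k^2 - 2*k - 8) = (k^2 + 11*k + 28)/(k^2 - 2*k - 8)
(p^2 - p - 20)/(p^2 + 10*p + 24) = (p - 5)/(p + 6)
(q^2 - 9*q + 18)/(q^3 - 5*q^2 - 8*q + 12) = (q - 3)/(q^2 + q - 2)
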